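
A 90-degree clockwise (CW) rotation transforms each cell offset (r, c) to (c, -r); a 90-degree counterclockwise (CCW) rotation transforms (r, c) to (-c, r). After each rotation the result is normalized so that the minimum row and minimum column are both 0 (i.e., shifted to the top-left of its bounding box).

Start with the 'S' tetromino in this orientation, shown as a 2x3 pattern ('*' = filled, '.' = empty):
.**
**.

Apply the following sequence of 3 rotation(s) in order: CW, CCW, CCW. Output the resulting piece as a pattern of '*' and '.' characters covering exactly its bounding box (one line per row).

Start:
.**
**.
After rotation 1 (CW):
*.
**
.*
After rotation 2 (CCW):
.**
**.
After rotation 3 (CCW):
*.
**
.*

Answer: *.
**
.*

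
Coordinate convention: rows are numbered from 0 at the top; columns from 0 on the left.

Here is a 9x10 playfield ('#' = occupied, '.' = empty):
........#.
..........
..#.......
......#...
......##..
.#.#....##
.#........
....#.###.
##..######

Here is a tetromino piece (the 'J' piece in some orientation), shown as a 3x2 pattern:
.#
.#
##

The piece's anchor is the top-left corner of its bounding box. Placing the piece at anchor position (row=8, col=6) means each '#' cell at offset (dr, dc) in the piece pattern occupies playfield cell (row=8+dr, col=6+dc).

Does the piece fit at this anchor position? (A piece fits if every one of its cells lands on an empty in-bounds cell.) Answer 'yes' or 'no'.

Check each piece cell at anchor (8, 6):
  offset (0,1) -> (8,7): occupied ('#') -> FAIL
  offset (1,1) -> (9,7): out of bounds -> FAIL
  offset (2,0) -> (10,6): out of bounds -> FAIL
  offset (2,1) -> (10,7): out of bounds -> FAIL
All cells valid: no

Answer: no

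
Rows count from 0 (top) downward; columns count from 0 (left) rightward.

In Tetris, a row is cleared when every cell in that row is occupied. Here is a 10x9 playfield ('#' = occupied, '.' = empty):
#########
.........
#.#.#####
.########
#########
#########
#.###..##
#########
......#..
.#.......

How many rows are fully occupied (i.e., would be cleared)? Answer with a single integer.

Check each row:
  row 0: 0 empty cells -> FULL (clear)
  row 1: 9 empty cells -> not full
  row 2: 2 empty cells -> not full
  row 3: 1 empty cell -> not full
  row 4: 0 empty cells -> FULL (clear)
  row 5: 0 empty cells -> FULL (clear)
  row 6: 3 empty cells -> not full
  row 7: 0 empty cells -> FULL (clear)
  row 8: 8 empty cells -> not full
  row 9: 8 empty cells -> not full
Total rows cleared: 4

Answer: 4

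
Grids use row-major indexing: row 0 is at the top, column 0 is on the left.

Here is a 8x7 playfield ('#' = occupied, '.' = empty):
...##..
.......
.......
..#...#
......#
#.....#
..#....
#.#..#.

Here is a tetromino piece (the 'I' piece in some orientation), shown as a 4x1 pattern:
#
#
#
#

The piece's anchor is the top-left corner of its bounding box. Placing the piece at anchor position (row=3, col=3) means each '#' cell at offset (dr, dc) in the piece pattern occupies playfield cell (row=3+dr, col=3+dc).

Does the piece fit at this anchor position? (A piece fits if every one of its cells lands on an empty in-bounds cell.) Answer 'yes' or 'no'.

Answer: yes

Derivation:
Check each piece cell at anchor (3, 3):
  offset (0,0) -> (3,3): empty -> OK
  offset (1,0) -> (4,3): empty -> OK
  offset (2,0) -> (5,3): empty -> OK
  offset (3,0) -> (6,3): empty -> OK
All cells valid: yes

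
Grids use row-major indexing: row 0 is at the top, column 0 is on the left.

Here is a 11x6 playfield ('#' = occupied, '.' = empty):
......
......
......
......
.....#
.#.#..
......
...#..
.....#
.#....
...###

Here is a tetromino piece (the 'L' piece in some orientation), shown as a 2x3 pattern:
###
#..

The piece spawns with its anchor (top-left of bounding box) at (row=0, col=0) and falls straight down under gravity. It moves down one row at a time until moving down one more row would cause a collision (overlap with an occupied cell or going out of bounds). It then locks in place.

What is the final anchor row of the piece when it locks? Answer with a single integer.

Spawn at (row=0, col=0). Try each row:
  row 0: fits
  row 1: fits
  row 2: fits
  row 3: fits
  row 4: fits
  row 5: blocked -> lock at row 4

Answer: 4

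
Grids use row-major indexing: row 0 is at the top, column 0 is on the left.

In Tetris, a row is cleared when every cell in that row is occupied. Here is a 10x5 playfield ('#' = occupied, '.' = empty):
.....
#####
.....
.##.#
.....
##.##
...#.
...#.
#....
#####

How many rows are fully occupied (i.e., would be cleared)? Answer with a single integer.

Answer: 2

Derivation:
Check each row:
  row 0: 5 empty cells -> not full
  row 1: 0 empty cells -> FULL (clear)
  row 2: 5 empty cells -> not full
  row 3: 2 empty cells -> not full
  row 4: 5 empty cells -> not full
  row 5: 1 empty cell -> not full
  row 6: 4 empty cells -> not full
  row 7: 4 empty cells -> not full
  row 8: 4 empty cells -> not full
  row 9: 0 empty cells -> FULL (clear)
Total rows cleared: 2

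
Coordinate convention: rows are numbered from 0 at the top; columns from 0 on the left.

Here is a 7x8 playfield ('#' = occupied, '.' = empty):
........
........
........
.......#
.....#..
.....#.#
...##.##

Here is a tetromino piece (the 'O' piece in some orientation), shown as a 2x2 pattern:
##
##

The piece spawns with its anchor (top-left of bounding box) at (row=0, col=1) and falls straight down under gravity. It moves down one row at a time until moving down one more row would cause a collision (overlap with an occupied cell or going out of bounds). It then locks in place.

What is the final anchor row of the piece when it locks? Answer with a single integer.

Answer: 5

Derivation:
Spawn at (row=0, col=1). Try each row:
  row 0: fits
  row 1: fits
  row 2: fits
  row 3: fits
  row 4: fits
  row 5: fits
  row 6: blocked -> lock at row 5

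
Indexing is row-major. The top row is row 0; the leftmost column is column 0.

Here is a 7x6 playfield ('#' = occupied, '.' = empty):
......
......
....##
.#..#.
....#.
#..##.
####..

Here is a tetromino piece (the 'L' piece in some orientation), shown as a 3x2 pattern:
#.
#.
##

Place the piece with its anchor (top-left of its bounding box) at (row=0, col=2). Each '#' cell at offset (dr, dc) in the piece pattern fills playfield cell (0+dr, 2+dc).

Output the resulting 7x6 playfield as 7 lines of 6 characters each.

Answer: ..#...
..#...
..####
.#..#.
....#.
#..##.
####..

Derivation:
Fill (0+0,2+0) = (0,2)
Fill (0+1,2+0) = (1,2)
Fill (0+2,2+0) = (2,2)
Fill (0+2,2+1) = (2,3)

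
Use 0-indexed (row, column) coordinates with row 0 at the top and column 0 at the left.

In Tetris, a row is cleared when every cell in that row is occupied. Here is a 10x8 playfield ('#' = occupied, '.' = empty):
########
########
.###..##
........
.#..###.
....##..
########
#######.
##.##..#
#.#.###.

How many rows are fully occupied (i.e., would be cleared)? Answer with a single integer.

Check each row:
  row 0: 0 empty cells -> FULL (clear)
  row 1: 0 empty cells -> FULL (clear)
  row 2: 3 empty cells -> not full
  row 3: 8 empty cells -> not full
  row 4: 4 empty cells -> not full
  row 5: 6 empty cells -> not full
  row 6: 0 empty cells -> FULL (clear)
  row 7: 1 empty cell -> not full
  row 8: 3 empty cells -> not full
  row 9: 3 empty cells -> not full
Total rows cleared: 3

Answer: 3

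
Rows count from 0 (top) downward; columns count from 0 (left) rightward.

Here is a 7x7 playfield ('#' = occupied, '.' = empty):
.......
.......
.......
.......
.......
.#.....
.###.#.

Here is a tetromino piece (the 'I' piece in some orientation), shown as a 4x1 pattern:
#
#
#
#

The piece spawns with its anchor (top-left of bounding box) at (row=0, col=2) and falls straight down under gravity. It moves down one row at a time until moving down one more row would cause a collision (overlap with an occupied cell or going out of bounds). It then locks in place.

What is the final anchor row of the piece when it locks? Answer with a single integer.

Spawn at (row=0, col=2). Try each row:
  row 0: fits
  row 1: fits
  row 2: fits
  row 3: blocked -> lock at row 2

Answer: 2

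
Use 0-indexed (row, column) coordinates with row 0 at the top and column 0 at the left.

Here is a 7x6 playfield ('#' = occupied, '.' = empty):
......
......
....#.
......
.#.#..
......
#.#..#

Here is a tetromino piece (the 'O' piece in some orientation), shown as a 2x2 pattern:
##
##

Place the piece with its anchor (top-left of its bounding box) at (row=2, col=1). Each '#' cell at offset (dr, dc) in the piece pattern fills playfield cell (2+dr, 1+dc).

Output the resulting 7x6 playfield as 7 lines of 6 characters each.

Fill (2+0,1+0) = (2,1)
Fill (2+0,1+1) = (2,2)
Fill (2+1,1+0) = (3,1)
Fill (2+1,1+1) = (3,2)

Answer: ......
......
.##.#.
.##...
.#.#..
......
#.#..#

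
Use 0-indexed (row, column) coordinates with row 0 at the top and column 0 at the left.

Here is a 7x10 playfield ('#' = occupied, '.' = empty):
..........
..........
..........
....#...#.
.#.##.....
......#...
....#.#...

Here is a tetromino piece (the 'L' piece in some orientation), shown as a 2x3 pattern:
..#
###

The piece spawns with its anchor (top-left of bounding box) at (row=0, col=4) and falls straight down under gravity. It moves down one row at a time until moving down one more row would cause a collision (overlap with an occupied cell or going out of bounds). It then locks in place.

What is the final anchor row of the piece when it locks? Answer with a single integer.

Spawn at (row=0, col=4). Try each row:
  row 0: fits
  row 1: fits
  row 2: blocked -> lock at row 1

Answer: 1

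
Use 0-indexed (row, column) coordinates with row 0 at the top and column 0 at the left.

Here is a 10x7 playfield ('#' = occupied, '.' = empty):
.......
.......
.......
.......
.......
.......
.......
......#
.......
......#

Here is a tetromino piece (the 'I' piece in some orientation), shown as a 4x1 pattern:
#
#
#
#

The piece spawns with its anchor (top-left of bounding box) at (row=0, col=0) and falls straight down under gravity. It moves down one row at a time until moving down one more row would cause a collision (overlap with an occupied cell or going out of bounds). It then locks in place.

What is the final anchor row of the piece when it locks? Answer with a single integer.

Answer: 6

Derivation:
Spawn at (row=0, col=0). Try each row:
  row 0: fits
  row 1: fits
  row 2: fits
  row 3: fits
  row 4: fits
  row 5: fits
  row 6: fits
  row 7: blocked -> lock at row 6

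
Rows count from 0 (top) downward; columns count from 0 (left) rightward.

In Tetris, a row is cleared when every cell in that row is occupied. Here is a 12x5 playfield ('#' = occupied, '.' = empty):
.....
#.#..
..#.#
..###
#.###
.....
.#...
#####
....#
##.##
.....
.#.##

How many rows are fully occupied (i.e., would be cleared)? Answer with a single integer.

Check each row:
  row 0: 5 empty cells -> not full
  row 1: 3 empty cells -> not full
  row 2: 3 empty cells -> not full
  row 3: 2 empty cells -> not full
  row 4: 1 empty cell -> not full
  row 5: 5 empty cells -> not full
  row 6: 4 empty cells -> not full
  row 7: 0 empty cells -> FULL (clear)
  row 8: 4 empty cells -> not full
  row 9: 1 empty cell -> not full
  row 10: 5 empty cells -> not full
  row 11: 2 empty cells -> not full
Total rows cleared: 1

Answer: 1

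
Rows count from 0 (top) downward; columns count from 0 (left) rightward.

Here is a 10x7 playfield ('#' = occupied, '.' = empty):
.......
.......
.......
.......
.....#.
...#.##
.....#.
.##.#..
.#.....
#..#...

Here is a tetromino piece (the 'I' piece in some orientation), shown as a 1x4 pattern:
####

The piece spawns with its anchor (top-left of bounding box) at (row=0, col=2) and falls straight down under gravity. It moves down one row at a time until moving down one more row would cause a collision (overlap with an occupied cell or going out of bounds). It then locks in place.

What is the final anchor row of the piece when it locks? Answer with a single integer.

Answer: 3

Derivation:
Spawn at (row=0, col=2). Try each row:
  row 0: fits
  row 1: fits
  row 2: fits
  row 3: fits
  row 4: blocked -> lock at row 3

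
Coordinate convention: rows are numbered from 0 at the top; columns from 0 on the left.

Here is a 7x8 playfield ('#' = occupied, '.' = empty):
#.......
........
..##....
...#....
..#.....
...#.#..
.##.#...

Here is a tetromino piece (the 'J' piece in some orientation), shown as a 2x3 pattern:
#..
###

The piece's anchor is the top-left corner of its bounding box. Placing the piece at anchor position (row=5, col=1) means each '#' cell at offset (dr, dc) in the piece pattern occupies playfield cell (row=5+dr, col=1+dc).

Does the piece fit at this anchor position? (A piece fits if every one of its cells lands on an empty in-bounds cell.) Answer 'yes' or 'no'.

Check each piece cell at anchor (5, 1):
  offset (0,0) -> (5,1): empty -> OK
  offset (1,0) -> (6,1): occupied ('#') -> FAIL
  offset (1,1) -> (6,2): occupied ('#') -> FAIL
  offset (1,2) -> (6,3): empty -> OK
All cells valid: no

Answer: no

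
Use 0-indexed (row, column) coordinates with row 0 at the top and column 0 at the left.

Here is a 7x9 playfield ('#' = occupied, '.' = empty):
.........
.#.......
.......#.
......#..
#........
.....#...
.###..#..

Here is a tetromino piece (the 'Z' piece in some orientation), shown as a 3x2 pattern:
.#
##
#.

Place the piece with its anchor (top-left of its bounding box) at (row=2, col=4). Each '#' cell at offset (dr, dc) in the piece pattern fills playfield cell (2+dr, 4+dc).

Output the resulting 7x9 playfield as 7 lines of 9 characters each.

Fill (2+0,4+1) = (2,5)
Fill (2+1,4+0) = (3,4)
Fill (2+1,4+1) = (3,5)
Fill (2+2,4+0) = (4,4)

Answer: .........
.#.......
.....#.#.
....###..
#...#....
.....#...
.###..#..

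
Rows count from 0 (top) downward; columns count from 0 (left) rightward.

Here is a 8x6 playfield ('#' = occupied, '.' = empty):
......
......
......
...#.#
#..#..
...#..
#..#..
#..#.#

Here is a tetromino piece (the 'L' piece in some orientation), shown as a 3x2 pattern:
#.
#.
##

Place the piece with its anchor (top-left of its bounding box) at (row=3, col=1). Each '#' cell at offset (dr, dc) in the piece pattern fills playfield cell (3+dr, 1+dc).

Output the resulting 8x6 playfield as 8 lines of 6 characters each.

Fill (3+0,1+0) = (3,1)
Fill (3+1,1+0) = (4,1)
Fill (3+2,1+0) = (5,1)
Fill (3+2,1+1) = (5,2)

Answer: ......
......
......
.#.#.#
##.#..
.###..
#..#..
#..#.#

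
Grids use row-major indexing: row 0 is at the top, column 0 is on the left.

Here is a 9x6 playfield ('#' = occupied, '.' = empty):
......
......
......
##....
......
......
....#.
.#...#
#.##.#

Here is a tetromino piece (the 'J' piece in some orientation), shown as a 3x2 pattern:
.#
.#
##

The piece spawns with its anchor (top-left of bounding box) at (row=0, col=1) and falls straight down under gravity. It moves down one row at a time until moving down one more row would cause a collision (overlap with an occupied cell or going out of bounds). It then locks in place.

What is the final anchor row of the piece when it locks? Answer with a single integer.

Answer: 0

Derivation:
Spawn at (row=0, col=1). Try each row:
  row 0: fits
  row 1: blocked -> lock at row 0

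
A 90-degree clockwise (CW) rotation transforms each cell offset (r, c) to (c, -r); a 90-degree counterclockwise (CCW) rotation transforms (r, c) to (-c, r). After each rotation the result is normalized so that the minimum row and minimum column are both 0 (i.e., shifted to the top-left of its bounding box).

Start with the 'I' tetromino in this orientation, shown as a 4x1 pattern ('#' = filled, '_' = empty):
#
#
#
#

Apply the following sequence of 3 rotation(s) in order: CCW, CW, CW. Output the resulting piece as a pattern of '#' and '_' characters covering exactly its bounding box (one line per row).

Start:
#
#
#
#
After rotation 1 (CCW):
####
After rotation 2 (CW):
#
#
#
#
After rotation 3 (CW):
####

Answer: ####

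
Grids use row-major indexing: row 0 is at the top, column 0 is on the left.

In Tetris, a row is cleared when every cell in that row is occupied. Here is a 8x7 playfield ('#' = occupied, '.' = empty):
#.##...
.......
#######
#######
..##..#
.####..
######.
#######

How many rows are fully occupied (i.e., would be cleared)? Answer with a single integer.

Answer: 3

Derivation:
Check each row:
  row 0: 4 empty cells -> not full
  row 1: 7 empty cells -> not full
  row 2: 0 empty cells -> FULL (clear)
  row 3: 0 empty cells -> FULL (clear)
  row 4: 4 empty cells -> not full
  row 5: 3 empty cells -> not full
  row 6: 1 empty cell -> not full
  row 7: 0 empty cells -> FULL (clear)
Total rows cleared: 3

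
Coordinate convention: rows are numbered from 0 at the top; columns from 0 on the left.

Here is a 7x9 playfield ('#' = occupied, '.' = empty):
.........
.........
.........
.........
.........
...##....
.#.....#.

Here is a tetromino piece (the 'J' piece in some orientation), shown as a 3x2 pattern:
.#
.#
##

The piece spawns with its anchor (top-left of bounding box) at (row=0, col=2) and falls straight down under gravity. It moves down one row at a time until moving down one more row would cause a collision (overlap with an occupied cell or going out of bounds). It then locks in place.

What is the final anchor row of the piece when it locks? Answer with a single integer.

Answer: 2

Derivation:
Spawn at (row=0, col=2). Try each row:
  row 0: fits
  row 1: fits
  row 2: fits
  row 3: blocked -> lock at row 2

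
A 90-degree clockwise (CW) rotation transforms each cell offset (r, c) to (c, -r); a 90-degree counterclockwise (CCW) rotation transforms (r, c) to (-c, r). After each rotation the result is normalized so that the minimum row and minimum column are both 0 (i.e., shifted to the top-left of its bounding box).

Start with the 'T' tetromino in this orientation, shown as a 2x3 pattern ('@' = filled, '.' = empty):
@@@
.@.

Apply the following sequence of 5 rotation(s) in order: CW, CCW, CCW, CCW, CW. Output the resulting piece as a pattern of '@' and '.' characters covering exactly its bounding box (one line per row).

Start:
@@@
.@.
After rotation 1 (CW):
.@
@@
.@
After rotation 2 (CCW):
@@@
.@.
After rotation 3 (CCW):
@.
@@
@.
After rotation 4 (CCW):
.@.
@@@
After rotation 5 (CW):
@.
@@
@.

Answer: @.
@@
@.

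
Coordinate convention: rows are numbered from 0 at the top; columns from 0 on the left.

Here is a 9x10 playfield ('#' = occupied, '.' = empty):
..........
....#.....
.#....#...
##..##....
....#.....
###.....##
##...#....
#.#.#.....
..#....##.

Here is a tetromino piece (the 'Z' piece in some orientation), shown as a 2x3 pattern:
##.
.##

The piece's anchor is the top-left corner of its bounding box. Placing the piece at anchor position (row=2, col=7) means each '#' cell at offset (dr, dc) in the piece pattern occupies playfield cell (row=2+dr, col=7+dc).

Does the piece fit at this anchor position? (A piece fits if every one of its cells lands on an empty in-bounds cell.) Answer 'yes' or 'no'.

Check each piece cell at anchor (2, 7):
  offset (0,0) -> (2,7): empty -> OK
  offset (0,1) -> (2,8): empty -> OK
  offset (1,1) -> (3,8): empty -> OK
  offset (1,2) -> (3,9): empty -> OK
All cells valid: yes

Answer: yes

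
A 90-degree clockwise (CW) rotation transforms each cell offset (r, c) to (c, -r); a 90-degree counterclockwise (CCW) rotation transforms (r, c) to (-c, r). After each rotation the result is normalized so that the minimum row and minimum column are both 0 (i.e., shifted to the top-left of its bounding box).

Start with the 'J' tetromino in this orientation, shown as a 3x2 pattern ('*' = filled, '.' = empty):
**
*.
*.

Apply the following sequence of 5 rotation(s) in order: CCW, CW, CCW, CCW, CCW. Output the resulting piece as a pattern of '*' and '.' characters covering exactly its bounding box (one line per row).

Start:
**
*.
*.
After rotation 1 (CCW):
*..
***
After rotation 2 (CW):
**
*.
*.
After rotation 3 (CCW):
*..
***
After rotation 4 (CCW):
.*
.*
**
After rotation 5 (CCW):
***
..*

Answer: ***
..*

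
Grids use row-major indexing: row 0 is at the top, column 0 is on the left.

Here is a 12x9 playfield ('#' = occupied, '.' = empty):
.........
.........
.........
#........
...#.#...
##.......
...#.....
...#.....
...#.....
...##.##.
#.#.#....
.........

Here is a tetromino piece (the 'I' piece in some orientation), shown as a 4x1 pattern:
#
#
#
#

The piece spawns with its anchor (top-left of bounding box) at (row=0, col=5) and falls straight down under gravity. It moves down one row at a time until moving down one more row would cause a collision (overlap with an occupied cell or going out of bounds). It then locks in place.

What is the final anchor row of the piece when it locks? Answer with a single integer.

Spawn at (row=0, col=5). Try each row:
  row 0: fits
  row 1: blocked -> lock at row 0

Answer: 0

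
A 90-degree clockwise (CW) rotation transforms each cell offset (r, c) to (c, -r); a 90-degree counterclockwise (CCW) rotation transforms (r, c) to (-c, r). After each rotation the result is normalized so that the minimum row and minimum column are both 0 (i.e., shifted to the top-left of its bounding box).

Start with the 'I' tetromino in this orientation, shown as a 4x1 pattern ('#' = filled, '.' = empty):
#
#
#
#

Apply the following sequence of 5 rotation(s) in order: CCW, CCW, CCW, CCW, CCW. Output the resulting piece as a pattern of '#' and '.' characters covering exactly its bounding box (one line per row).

Answer: ####

Derivation:
Start:
#
#
#
#
After rotation 1 (CCW):
####
After rotation 2 (CCW):
#
#
#
#
After rotation 3 (CCW):
####
After rotation 4 (CCW):
#
#
#
#
After rotation 5 (CCW):
####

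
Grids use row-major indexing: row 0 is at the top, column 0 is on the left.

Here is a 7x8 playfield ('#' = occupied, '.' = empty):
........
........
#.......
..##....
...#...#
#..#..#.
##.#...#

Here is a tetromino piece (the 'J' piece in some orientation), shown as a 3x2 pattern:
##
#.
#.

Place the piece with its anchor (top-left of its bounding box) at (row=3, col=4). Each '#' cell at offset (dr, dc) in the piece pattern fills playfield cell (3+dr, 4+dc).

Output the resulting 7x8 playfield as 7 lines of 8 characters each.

Answer: ........
........
#.......
..####..
...##..#
#..##.#.
##.#...#

Derivation:
Fill (3+0,4+0) = (3,4)
Fill (3+0,4+1) = (3,5)
Fill (3+1,4+0) = (4,4)
Fill (3+2,4+0) = (5,4)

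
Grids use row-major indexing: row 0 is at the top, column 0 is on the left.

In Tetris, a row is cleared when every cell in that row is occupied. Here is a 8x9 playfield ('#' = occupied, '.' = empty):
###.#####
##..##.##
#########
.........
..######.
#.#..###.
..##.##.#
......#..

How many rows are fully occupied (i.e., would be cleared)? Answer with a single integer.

Answer: 1

Derivation:
Check each row:
  row 0: 1 empty cell -> not full
  row 1: 3 empty cells -> not full
  row 2: 0 empty cells -> FULL (clear)
  row 3: 9 empty cells -> not full
  row 4: 3 empty cells -> not full
  row 5: 4 empty cells -> not full
  row 6: 4 empty cells -> not full
  row 7: 8 empty cells -> not full
Total rows cleared: 1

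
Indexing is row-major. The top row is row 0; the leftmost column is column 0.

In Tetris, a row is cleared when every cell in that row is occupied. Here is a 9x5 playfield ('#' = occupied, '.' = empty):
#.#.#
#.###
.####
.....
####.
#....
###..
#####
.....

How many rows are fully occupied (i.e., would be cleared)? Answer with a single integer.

Check each row:
  row 0: 2 empty cells -> not full
  row 1: 1 empty cell -> not full
  row 2: 1 empty cell -> not full
  row 3: 5 empty cells -> not full
  row 4: 1 empty cell -> not full
  row 5: 4 empty cells -> not full
  row 6: 2 empty cells -> not full
  row 7: 0 empty cells -> FULL (clear)
  row 8: 5 empty cells -> not full
Total rows cleared: 1

Answer: 1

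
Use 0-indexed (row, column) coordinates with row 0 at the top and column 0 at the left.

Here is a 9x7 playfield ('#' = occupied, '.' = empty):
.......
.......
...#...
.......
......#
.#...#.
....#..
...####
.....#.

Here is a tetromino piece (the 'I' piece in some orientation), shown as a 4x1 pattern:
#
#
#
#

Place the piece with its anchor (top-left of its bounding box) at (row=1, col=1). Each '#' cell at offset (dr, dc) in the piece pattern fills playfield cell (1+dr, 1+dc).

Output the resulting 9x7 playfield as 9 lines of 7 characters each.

Answer: .......
.#.....
.#.#...
.#.....
.#....#
.#...#.
....#..
...####
.....#.

Derivation:
Fill (1+0,1+0) = (1,1)
Fill (1+1,1+0) = (2,1)
Fill (1+2,1+0) = (3,1)
Fill (1+3,1+0) = (4,1)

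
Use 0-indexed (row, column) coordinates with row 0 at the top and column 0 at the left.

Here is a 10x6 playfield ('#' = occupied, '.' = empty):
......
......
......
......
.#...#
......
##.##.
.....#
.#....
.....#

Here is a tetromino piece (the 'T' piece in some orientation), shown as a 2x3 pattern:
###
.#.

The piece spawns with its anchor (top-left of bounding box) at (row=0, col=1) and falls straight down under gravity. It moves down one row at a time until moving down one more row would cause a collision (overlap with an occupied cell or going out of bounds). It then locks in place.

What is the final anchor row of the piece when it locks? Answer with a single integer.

Answer: 3

Derivation:
Spawn at (row=0, col=1). Try each row:
  row 0: fits
  row 1: fits
  row 2: fits
  row 3: fits
  row 4: blocked -> lock at row 3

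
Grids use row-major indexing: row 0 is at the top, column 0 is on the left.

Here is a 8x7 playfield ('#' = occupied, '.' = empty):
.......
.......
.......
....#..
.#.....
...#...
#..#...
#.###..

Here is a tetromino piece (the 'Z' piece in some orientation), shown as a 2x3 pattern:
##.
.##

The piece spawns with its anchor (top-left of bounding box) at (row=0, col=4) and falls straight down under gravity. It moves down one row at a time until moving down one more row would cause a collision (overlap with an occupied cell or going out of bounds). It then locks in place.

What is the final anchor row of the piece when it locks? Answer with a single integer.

Answer: 2

Derivation:
Spawn at (row=0, col=4). Try each row:
  row 0: fits
  row 1: fits
  row 2: fits
  row 3: blocked -> lock at row 2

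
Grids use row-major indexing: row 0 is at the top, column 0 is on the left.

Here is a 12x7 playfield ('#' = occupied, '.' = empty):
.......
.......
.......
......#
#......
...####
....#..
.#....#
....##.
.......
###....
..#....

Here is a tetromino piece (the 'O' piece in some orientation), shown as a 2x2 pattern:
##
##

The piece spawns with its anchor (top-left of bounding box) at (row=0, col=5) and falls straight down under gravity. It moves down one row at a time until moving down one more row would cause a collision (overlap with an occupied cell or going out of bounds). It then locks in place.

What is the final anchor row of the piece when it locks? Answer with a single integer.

Answer: 1

Derivation:
Spawn at (row=0, col=5). Try each row:
  row 0: fits
  row 1: fits
  row 2: blocked -> lock at row 1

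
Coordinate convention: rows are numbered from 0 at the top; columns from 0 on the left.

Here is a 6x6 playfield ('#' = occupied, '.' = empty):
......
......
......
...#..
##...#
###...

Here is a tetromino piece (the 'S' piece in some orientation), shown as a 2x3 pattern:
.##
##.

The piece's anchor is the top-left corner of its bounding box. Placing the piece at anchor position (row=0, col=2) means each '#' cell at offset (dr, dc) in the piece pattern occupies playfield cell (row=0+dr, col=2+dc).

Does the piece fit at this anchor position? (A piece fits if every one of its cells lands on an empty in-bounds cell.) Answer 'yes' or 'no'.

Check each piece cell at anchor (0, 2):
  offset (0,1) -> (0,3): empty -> OK
  offset (0,2) -> (0,4): empty -> OK
  offset (1,0) -> (1,2): empty -> OK
  offset (1,1) -> (1,3): empty -> OK
All cells valid: yes

Answer: yes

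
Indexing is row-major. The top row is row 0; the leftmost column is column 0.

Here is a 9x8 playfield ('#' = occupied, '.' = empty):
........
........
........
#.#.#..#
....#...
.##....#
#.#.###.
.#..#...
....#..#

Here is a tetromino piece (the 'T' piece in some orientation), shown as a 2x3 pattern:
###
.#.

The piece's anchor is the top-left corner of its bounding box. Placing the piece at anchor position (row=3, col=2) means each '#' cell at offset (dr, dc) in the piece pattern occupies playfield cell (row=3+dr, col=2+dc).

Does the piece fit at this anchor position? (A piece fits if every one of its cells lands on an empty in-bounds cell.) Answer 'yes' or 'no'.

Check each piece cell at anchor (3, 2):
  offset (0,0) -> (3,2): occupied ('#') -> FAIL
  offset (0,1) -> (3,3): empty -> OK
  offset (0,2) -> (3,4): occupied ('#') -> FAIL
  offset (1,1) -> (4,3): empty -> OK
All cells valid: no

Answer: no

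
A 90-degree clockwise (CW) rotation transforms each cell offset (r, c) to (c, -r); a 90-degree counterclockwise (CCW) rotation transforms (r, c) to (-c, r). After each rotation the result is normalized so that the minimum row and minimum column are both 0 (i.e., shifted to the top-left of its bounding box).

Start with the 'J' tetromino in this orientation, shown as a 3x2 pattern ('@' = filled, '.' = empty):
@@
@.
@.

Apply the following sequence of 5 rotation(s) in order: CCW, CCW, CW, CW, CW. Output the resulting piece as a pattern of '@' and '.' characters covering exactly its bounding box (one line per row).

Start:
@@
@.
@.
After rotation 1 (CCW):
@..
@@@
After rotation 2 (CCW):
.@
.@
@@
After rotation 3 (CW):
@..
@@@
After rotation 4 (CW):
@@
@.
@.
After rotation 5 (CW):
@@@
..@

Answer: @@@
..@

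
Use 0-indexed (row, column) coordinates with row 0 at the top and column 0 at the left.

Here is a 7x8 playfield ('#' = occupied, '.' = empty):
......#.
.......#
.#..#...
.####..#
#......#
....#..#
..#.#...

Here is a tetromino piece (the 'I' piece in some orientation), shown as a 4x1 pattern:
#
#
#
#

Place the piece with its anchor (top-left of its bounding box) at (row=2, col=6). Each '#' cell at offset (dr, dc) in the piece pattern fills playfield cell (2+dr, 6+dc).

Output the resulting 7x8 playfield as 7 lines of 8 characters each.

Fill (2+0,6+0) = (2,6)
Fill (2+1,6+0) = (3,6)
Fill (2+2,6+0) = (4,6)
Fill (2+3,6+0) = (5,6)

Answer: ......#.
.......#
.#..#.#.
.####.##
#.....##
....#.##
..#.#...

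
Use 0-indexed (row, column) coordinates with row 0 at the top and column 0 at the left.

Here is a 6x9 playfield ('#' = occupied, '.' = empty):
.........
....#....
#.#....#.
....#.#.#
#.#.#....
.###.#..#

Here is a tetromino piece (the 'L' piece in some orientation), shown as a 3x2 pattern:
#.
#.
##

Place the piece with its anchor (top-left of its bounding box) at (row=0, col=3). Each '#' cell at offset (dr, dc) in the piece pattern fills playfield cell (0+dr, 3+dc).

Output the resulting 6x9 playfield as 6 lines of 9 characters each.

Fill (0+0,3+0) = (0,3)
Fill (0+1,3+0) = (1,3)
Fill (0+2,3+0) = (2,3)
Fill (0+2,3+1) = (2,4)

Answer: ...#.....
...##....
#.###..#.
....#.#.#
#.#.#....
.###.#..#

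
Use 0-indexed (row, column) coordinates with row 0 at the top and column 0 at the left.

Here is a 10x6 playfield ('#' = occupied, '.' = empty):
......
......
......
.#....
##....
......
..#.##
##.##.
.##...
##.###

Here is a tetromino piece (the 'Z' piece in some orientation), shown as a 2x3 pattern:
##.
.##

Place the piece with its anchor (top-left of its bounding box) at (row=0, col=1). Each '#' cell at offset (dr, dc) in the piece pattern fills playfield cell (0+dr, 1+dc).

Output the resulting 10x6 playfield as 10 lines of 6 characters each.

Answer: .##...
..##..
......
.#....
##....
......
..#.##
##.##.
.##...
##.###

Derivation:
Fill (0+0,1+0) = (0,1)
Fill (0+0,1+1) = (0,2)
Fill (0+1,1+1) = (1,2)
Fill (0+1,1+2) = (1,3)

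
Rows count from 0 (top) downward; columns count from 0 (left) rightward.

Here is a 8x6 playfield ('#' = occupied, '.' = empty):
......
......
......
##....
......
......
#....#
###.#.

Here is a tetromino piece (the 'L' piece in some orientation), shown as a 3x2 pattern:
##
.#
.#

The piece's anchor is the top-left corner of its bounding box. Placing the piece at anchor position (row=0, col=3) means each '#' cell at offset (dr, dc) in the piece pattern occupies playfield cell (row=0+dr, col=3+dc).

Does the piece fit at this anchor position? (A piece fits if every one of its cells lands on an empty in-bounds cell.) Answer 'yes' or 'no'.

Answer: yes

Derivation:
Check each piece cell at anchor (0, 3):
  offset (0,0) -> (0,3): empty -> OK
  offset (0,1) -> (0,4): empty -> OK
  offset (1,1) -> (1,4): empty -> OK
  offset (2,1) -> (2,4): empty -> OK
All cells valid: yes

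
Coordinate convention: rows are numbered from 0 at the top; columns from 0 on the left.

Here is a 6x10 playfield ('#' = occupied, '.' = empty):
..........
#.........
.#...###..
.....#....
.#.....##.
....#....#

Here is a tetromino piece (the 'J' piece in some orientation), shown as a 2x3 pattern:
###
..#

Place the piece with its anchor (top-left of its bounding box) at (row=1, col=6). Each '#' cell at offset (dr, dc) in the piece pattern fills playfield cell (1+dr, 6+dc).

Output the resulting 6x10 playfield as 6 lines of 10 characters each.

Answer: ..........
#.....###.
.#...####.
.....#....
.#.....##.
....#....#

Derivation:
Fill (1+0,6+0) = (1,6)
Fill (1+0,6+1) = (1,7)
Fill (1+0,6+2) = (1,8)
Fill (1+1,6+2) = (2,8)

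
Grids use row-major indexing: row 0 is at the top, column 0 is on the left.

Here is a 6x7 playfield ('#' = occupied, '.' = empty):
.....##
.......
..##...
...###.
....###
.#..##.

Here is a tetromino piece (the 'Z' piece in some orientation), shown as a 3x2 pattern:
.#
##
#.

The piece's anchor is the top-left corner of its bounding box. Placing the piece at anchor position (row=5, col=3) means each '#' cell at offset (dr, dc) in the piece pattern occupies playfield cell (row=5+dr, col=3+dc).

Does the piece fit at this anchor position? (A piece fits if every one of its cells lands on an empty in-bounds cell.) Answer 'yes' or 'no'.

Check each piece cell at anchor (5, 3):
  offset (0,1) -> (5,4): occupied ('#') -> FAIL
  offset (1,0) -> (6,3): out of bounds -> FAIL
  offset (1,1) -> (6,4): out of bounds -> FAIL
  offset (2,0) -> (7,3): out of bounds -> FAIL
All cells valid: no

Answer: no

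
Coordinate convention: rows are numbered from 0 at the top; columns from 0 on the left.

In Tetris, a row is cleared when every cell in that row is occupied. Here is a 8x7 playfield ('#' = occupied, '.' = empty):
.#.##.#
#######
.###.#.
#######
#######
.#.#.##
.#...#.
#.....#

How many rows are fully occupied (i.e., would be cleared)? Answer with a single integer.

Check each row:
  row 0: 3 empty cells -> not full
  row 1: 0 empty cells -> FULL (clear)
  row 2: 3 empty cells -> not full
  row 3: 0 empty cells -> FULL (clear)
  row 4: 0 empty cells -> FULL (clear)
  row 5: 3 empty cells -> not full
  row 6: 5 empty cells -> not full
  row 7: 5 empty cells -> not full
Total rows cleared: 3

Answer: 3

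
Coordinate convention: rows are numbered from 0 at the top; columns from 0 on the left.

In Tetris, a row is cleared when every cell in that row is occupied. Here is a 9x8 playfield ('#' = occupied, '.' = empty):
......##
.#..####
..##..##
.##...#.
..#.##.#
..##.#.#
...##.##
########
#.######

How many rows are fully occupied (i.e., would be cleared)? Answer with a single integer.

Check each row:
  row 0: 6 empty cells -> not full
  row 1: 3 empty cells -> not full
  row 2: 4 empty cells -> not full
  row 3: 5 empty cells -> not full
  row 4: 4 empty cells -> not full
  row 5: 4 empty cells -> not full
  row 6: 4 empty cells -> not full
  row 7: 0 empty cells -> FULL (clear)
  row 8: 1 empty cell -> not full
Total rows cleared: 1

Answer: 1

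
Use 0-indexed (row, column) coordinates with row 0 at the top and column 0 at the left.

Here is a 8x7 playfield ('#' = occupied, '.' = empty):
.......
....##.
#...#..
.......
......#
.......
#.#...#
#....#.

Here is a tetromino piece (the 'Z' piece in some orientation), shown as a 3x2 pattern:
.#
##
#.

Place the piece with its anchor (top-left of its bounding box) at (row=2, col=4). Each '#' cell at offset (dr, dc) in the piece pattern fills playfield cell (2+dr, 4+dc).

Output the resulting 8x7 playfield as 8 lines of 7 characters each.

Answer: .......
....##.
#...##.
....##.
....#.#
.......
#.#...#
#....#.

Derivation:
Fill (2+0,4+1) = (2,5)
Fill (2+1,4+0) = (3,4)
Fill (2+1,4+1) = (3,5)
Fill (2+2,4+0) = (4,4)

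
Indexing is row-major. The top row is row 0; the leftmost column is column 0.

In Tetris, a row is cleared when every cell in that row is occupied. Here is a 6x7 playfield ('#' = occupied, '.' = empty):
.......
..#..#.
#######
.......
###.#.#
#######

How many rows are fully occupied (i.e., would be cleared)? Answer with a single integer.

Answer: 2

Derivation:
Check each row:
  row 0: 7 empty cells -> not full
  row 1: 5 empty cells -> not full
  row 2: 0 empty cells -> FULL (clear)
  row 3: 7 empty cells -> not full
  row 4: 2 empty cells -> not full
  row 5: 0 empty cells -> FULL (clear)
Total rows cleared: 2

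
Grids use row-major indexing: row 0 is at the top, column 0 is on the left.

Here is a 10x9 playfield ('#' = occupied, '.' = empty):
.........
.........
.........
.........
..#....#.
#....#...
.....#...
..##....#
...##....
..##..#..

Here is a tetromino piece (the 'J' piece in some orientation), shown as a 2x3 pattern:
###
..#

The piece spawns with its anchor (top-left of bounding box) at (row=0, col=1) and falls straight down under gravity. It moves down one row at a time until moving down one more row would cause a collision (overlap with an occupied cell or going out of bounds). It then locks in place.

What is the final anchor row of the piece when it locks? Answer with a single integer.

Answer: 3

Derivation:
Spawn at (row=0, col=1). Try each row:
  row 0: fits
  row 1: fits
  row 2: fits
  row 3: fits
  row 4: blocked -> lock at row 3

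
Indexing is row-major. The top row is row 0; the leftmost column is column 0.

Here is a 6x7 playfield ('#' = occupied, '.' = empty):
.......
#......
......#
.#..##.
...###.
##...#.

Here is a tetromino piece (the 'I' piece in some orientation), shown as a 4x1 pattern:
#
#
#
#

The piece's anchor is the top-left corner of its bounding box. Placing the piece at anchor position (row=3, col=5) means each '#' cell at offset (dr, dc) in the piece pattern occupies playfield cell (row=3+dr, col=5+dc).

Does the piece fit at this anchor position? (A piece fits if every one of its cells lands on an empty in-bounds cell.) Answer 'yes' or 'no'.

Check each piece cell at anchor (3, 5):
  offset (0,0) -> (3,5): occupied ('#') -> FAIL
  offset (1,0) -> (4,5): occupied ('#') -> FAIL
  offset (2,0) -> (5,5): occupied ('#') -> FAIL
  offset (3,0) -> (6,5): out of bounds -> FAIL
All cells valid: no

Answer: no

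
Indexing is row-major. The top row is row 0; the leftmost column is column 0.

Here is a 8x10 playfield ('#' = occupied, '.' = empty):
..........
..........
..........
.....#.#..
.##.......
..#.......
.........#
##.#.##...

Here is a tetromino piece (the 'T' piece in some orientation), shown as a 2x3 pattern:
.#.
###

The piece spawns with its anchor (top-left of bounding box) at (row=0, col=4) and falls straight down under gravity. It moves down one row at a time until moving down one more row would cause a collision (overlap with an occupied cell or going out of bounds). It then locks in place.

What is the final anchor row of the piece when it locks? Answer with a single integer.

Answer: 1

Derivation:
Spawn at (row=0, col=4). Try each row:
  row 0: fits
  row 1: fits
  row 2: blocked -> lock at row 1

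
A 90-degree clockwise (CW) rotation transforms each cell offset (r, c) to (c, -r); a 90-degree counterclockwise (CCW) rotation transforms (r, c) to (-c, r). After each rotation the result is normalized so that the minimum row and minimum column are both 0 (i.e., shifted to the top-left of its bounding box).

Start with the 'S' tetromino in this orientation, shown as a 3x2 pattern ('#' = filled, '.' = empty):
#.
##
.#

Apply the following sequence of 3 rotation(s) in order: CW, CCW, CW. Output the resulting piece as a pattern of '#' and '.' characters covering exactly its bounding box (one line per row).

Start:
#.
##
.#
After rotation 1 (CW):
.##
##.
After rotation 2 (CCW):
#.
##
.#
After rotation 3 (CW):
.##
##.

Answer: .##
##.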